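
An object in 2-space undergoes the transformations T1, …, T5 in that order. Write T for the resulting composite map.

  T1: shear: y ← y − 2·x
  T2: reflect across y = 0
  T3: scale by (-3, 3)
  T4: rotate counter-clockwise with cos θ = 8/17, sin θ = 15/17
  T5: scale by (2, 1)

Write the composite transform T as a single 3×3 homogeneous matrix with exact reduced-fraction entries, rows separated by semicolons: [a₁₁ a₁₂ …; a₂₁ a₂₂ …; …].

T1 = [1 0 0; -2 1 0; 0 0 1]
T2·T1 = [1 0 0; 2 -1 0; 0 0 1]
T3·…·T1 = [-3 0 0; 6 -3 0; 0 0 1]
T4·…·T1 = [-114/17 45/17 0; 3/17 -24/17 0; 0 0 1]
T5·…·T1 = [-228/17 90/17 0; 3/17 -24/17 0; 0 0 1]

T = [-228/17 90/17 0; 3/17 -24/17 0; 0 0 1]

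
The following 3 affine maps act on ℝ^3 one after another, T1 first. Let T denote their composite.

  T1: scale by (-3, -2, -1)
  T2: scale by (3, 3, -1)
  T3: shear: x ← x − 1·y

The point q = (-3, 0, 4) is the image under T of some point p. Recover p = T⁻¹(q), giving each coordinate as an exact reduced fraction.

T1 = [-3 0 0 0; 0 -2 0 0; 0 0 -1 0; 0 0 0 1]
T2·T1 = [-9 0 0 0; 0 -6 0 0; 0 0 1 0; 0 0 0 1]
T3·…·T1 = [-9 6 0 0; 0 -6 0 0; 0 0 1 0; 0 0 0 1]
det M = 54; M⁻¹ = [-1/9 -1/9 0 0; 0 -1/6 0 0; 0 0 1 0; 0 0 0 1]
M⁻¹ · (-3, 0, 4)ᵀ = (1/3, 0, 4)ᵀ

p = (1/3, 0, 4)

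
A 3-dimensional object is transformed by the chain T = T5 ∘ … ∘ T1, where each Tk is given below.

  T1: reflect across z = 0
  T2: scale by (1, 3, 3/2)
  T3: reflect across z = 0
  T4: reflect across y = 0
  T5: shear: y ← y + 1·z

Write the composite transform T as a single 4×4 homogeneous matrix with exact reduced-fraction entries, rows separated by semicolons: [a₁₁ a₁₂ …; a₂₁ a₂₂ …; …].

T1 = [1 0 0 0; 0 1 0 0; 0 0 -1 0; 0 0 0 1]
T2·T1 = [1 0 0 0; 0 3 0 0; 0 0 -3/2 0; 0 0 0 1]
T3·…·T1 = [1 0 0 0; 0 3 0 0; 0 0 3/2 0; 0 0 0 1]
T4·…·T1 = [1 0 0 0; 0 -3 0 0; 0 0 3/2 0; 0 0 0 1]
T5·…·T1 = [1 0 0 0; 0 -3 3/2 0; 0 0 3/2 0; 0 0 0 1]

T = [1 0 0 0; 0 -3 3/2 0; 0 0 3/2 0; 0 0 0 1]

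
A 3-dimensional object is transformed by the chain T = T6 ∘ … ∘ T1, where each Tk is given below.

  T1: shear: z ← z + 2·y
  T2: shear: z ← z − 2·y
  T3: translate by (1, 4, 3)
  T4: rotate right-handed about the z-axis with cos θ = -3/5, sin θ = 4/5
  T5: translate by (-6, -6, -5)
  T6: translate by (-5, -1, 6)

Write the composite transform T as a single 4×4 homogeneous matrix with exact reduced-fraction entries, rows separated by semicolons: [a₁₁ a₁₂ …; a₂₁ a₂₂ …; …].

T1 = [1 0 0 0; 0 1 0 0; 0 2 1 0; 0 0 0 1]
T2·T1 = [1 0 0 0; 0 1 0 0; 0 0 1 0; 0 0 0 1]
T3·…·T1 = [1 0 0 1; 0 1 0 4; 0 0 1 3; 0 0 0 1]
T4·…·T1 = [-3/5 -4/5 0 -19/5; 4/5 -3/5 0 -8/5; 0 0 1 3; 0 0 0 1]
T5·…·T1 = [-3/5 -4/5 0 -49/5; 4/5 -3/5 0 -38/5; 0 0 1 -2; 0 0 0 1]
T6·…·T1 = [-3/5 -4/5 0 -74/5; 4/5 -3/5 0 -43/5; 0 0 1 4; 0 0 0 1]

T = [-3/5 -4/5 0 -74/5; 4/5 -3/5 0 -43/5; 0 0 1 4; 0 0 0 1]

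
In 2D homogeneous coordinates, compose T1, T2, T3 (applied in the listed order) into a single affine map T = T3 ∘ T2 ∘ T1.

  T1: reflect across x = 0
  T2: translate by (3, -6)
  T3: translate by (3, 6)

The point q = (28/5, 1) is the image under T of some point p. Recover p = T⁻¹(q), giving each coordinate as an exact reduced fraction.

T1 = [-1 0 0; 0 1 0; 0 0 1]
T2·T1 = [-1 0 3; 0 1 -6; 0 0 1]
T3·…·T1 = [-1 0 6; 0 1 0; 0 0 1]
det M = -1; M⁻¹ = [-1 0 6; 0 1 0; 0 0 1]
M⁻¹ · (28/5, 1)ᵀ = (2/5, 1)ᵀ

p = (2/5, 1)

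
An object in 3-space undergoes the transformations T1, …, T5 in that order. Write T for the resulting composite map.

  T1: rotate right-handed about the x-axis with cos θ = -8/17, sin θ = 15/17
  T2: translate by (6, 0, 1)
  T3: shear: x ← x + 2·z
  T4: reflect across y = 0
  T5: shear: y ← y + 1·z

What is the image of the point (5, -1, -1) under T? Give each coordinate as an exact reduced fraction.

T(p) = (207/17, -13/17, 10/17)

T1 rotate right-handed about the x-axis with cos θ = -8/17, sin θ = 15/17: (5, -1, -1) → (5, 23/17, -7/17)
T2 translate by (6, 0, 1): (5, 23/17, -7/17) → (11, 23/17, 10/17)
T3 shear: x ← x + 2·z: (11, 23/17, 10/17) → (207/17, 23/17, 10/17)
T4 reflect across y = 0: (207/17, 23/17, 10/17) → (207/17, -23/17, 10/17)
T5 shear: y ← y + 1·z: (207/17, -23/17, 10/17) → (207/17, -13/17, 10/17)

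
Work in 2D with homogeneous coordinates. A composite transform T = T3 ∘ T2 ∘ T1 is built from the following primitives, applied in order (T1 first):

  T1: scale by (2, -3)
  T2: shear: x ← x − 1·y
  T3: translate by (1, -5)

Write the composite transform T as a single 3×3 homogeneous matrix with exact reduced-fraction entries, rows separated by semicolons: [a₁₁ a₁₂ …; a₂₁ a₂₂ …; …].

T = [2 3 1; 0 -3 -5; 0 0 1]

T1 = [2 0 0; 0 -3 0; 0 0 1]
T2·T1 = [2 3 0; 0 -3 0; 0 0 1]
T3·…·T1 = [2 3 1; 0 -3 -5; 0 0 1]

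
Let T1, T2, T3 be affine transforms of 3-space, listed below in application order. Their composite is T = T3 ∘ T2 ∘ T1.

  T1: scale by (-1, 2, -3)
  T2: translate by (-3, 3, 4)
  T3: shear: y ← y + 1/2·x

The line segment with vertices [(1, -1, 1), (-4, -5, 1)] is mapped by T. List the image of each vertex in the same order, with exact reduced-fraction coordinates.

T1 scale by (-1, 2, -3): (1, -1, 1) → (-1, -2, -3); (-4, -5, 1) → (4, -10, -3)
T2 translate by (-3, 3, 4): (-1, -2, -3) → (-4, 1, 1); (4, -10, -3) → (1, -7, 1)
T3 shear: y ← y + 1/2·x: (-4, 1, 1) → (-4, -1, 1); (1, -7, 1) → (1, -13/2, 1)

image vertices: (-4, -1, 1), (1, -13/2, 1)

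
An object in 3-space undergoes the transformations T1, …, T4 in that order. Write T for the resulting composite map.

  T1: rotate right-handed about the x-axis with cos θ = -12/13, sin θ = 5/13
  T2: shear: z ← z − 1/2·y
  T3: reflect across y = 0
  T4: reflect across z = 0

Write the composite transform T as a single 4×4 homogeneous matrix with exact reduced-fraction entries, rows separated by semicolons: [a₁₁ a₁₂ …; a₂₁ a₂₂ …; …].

T1 = [1 0 0 0; 0 -12/13 -5/13 0; 0 5/13 -12/13 0; 0 0 0 1]
T2·T1 = [1 0 0 0; 0 -12/13 -5/13 0; 0 11/13 -19/26 0; 0 0 0 1]
T3·…·T1 = [1 0 0 0; 0 12/13 5/13 0; 0 11/13 -19/26 0; 0 0 0 1]
T4·…·T1 = [1 0 0 0; 0 12/13 5/13 0; 0 -11/13 19/26 0; 0 0 0 1]

T = [1 0 0 0; 0 12/13 5/13 0; 0 -11/13 19/26 0; 0 0 0 1]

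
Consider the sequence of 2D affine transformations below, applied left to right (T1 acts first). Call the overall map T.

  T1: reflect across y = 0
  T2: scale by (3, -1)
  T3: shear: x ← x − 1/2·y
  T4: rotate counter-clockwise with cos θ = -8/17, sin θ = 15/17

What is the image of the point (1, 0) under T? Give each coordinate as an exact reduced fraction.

T1 reflect across y = 0: (1, 0) → (1, 0)
T2 scale by (3, -1): (1, 0) → (3, 0)
T3 shear: x ← x − 1/2·y: (3, 0) → (3, 0)
T4 rotate counter-clockwise with cos θ = -8/17, sin θ = 15/17: (3, 0) → (-24/17, 45/17)

T(p) = (-24/17, 45/17)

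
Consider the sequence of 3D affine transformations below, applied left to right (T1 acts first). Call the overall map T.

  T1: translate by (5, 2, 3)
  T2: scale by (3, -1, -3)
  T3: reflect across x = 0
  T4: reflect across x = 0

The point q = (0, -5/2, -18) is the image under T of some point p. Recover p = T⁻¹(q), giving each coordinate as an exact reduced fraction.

T1 = [1 0 0 5; 0 1 0 2; 0 0 1 3; 0 0 0 1]
T2·T1 = [3 0 0 15; 0 -1 0 -2; 0 0 -3 -9; 0 0 0 1]
T3·…·T1 = [-3 0 0 -15; 0 -1 0 -2; 0 0 -3 -9; 0 0 0 1]
T4·…·T1 = [3 0 0 15; 0 -1 0 -2; 0 0 -3 -9; 0 0 0 1]
det M = 9; M⁻¹ = [1/3 0 0 -5; 0 -1 0 -2; 0 0 -1/3 -3; 0 0 0 1]
M⁻¹ · (0, -5/2, -18)ᵀ = (-5, 1/2, 3)ᵀ

p = (-5, 1/2, 3)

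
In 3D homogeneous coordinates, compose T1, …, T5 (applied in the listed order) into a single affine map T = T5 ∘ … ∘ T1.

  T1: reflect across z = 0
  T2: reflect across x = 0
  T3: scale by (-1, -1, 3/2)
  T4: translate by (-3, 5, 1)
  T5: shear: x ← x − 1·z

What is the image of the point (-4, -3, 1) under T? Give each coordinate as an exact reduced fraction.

T(p) = (-13/2, 8, -1/2)

T1 reflect across z = 0: (-4, -3, 1) → (-4, -3, -1)
T2 reflect across x = 0: (-4, -3, -1) → (4, -3, -1)
T3 scale by (-1, -1, 3/2): (4, -3, -1) → (-4, 3, -3/2)
T4 translate by (-3, 5, 1): (-4, 3, -3/2) → (-7, 8, -1/2)
T5 shear: x ← x − 1·z: (-7, 8, -1/2) → (-13/2, 8, -1/2)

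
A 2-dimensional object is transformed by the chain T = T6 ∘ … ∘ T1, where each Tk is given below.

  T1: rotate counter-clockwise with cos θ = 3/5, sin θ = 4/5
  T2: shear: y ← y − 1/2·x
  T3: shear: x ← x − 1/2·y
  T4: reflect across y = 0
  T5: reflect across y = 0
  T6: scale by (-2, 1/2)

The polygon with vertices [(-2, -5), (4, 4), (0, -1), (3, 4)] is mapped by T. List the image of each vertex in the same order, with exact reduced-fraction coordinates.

T1 rotate counter-clockwise with cos θ = 3/5, sin θ = 4/5: (-2, -5) → (14/5, -23/5); (4, 4) → (-4/5, 28/5); (0, -1) → (4/5, -3/5); (3, 4) → (-7/5, 24/5)
T2 shear: y ← y − 1/2·x: (14/5, -23/5) → (14/5, -6); (-4/5, 28/5) → (-4/5, 6); (4/5, -3/5) → (4/5, -1); (-7/5, 24/5) → (-7/5, 11/2)
T3 shear: x ← x − 1/2·y: (14/5, -6) → (29/5, -6); (-4/5, 6) → (-19/5, 6); (4/5, -1) → (13/10, -1); (-7/5, 11/2) → (-83/20, 11/2)
T4 reflect across y = 0: (29/5, -6) → (29/5, 6); (-19/5, 6) → (-19/5, -6); (13/10, -1) → (13/10, 1); (-83/20, 11/2) → (-83/20, -11/2)
T5 reflect across y = 0: (29/5, 6) → (29/5, -6); (-19/5, -6) → (-19/5, 6); (13/10, 1) → (13/10, -1); (-83/20, -11/2) → (-83/20, 11/2)
T6 scale by (-2, 1/2): (29/5, -6) → (-58/5, -3); (-19/5, 6) → (38/5, 3); (13/10, -1) → (-13/5, -1/2); (-83/20, 11/2) → (83/10, 11/4)

image vertices: (-58/5, -3), (38/5, 3), (-13/5, -1/2), (83/10, 11/4)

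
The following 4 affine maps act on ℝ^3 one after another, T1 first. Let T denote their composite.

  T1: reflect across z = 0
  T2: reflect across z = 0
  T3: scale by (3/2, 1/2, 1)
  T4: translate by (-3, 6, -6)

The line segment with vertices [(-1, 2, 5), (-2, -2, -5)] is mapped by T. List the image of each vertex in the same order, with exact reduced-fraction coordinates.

T1 reflect across z = 0: (-1, 2, 5) → (-1, 2, -5); (-2, -2, -5) → (-2, -2, 5)
T2 reflect across z = 0: (-1, 2, -5) → (-1, 2, 5); (-2, -2, 5) → (-2, -2, -5)
T3 scale by (3/2, 1/2, 1): (-1, 2, 5) → (-3/2, 1, 5); (-2, -2, -5) → (-3, -1, -5)
T4 translate by (-3, 6, -6): (-3/2, 1, 5) → (-9/2, 7, -1); (-3, -1, -5) → (-6, 5, -11)

image vertices: (-9/2, 7, -1), (-6, 5, -11)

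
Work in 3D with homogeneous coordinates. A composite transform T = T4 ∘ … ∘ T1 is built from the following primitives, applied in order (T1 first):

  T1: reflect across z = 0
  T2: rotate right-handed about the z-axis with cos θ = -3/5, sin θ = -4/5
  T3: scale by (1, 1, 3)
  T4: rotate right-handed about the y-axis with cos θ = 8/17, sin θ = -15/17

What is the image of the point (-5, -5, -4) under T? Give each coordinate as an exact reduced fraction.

T(p) = (-188/17, 7, 81/17)

T1 reflect across z = 0: (-5, -5, -4) → (-5, -5, 4)
T2 rotate right-handed about the z-axis with cos θ = -3/5, sin θ = -4/5: (-5, -5, 4) → (-1, 7, 4)
T3 scale by (1, 1, 3): (-1, 7, 4) → (-1, 7, 12)
T4 rotate right-handed about the y-axis with cos θ = 8/17, sin θ = -15/17: (-1, 7, 12) → (-188/17, 7, 81/17)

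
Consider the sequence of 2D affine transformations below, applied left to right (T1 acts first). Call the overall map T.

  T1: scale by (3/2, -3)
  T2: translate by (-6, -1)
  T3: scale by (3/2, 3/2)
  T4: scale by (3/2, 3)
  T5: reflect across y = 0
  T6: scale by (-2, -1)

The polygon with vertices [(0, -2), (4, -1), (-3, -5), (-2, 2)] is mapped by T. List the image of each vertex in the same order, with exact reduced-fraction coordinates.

image vertices: (27, 45/2), (0, 9), (189/4, 63), (81/2, -63/2)

T1 scale by (3/2, -3): (0, -2) → (0, 6); (4, -1) → (6, 3); (-3, -5) → (-9/2, 15); (-2, 2) → (-3, -6)
T2 translate by (-6, -1): (0, 6) → (-6, 5); (6, 3) → (0, 2); (-9/2, 15) → (-21/2, 14); (-3, -6) → (-9, -7)
T3 scale by (3/2, 3/2): (-6, 5) → (-9, 15/2); (0, 2) → (0, 3); (-21/2, 14) → (-63/4, 21); (-9, -7) → (-27/2, -21/2)
T4 scale by (3/2, 3): (-9, 15/2) → (-27/2, 45/2); (0, 3) → (0, 9); (-63/4, 21) → (-189/8, 63); (-27/2, -21/2) → (-81/4, -63/2)
T5 reflect across y = 0: (-27/2, 45/2) → (-27/2, -45/2); (0, 9) → (0, -9); (-189/8, 63) → (-189/8, -63); (-81/4, -63/2) → (-81/4, 63/2)
T6 scale by (-2, -1): (-27/2, -45/2) → (27, 45/2); (0, -9) → (0, 9); (-189/8, -63) → (189/4, 63); (-81/4, 63/2) → (81/2, -63/2)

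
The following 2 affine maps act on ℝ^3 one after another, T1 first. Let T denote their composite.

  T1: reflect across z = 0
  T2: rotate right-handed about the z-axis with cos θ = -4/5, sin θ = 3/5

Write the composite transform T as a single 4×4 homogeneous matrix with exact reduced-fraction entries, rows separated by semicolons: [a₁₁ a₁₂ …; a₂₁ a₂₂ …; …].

T1 = [1 0 0 0; 0 1 0 0; 0 0 -1 0; 0 0 0 1]
T2·T1 = [-4/5 -3/5 0 0; 3/5 -4/5 0 0; 0 0 -1 0; 0 0 0 1]

T = [-4/5 -3/5 0 0; 3/5 -4/5 0 0; 0 0 -1 0; 0 0 0 1]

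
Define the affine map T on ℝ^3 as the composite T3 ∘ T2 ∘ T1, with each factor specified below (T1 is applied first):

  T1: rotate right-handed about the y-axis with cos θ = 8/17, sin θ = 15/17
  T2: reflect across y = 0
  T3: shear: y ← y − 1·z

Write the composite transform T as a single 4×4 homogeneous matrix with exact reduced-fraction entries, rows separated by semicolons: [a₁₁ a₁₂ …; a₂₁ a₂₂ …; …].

T = [8/17 0 15/17 0; 15/17 -1 -8/17 0; -15/17 0 8/17 0; 0 0 0 1]

T1 = [8/17 0 15/17 0; 0 1 0 0; -15/17 0 8/17 0; 0 0 0 1]
T2·T1 = [8/17 0 15/17 0; 0 -1 0 0; -15/17 0 8/17 0; 0 0 0 1]
T3·…·T1 = [8/17 0 15/17 0; 15/17 -1 -8/17 0; -15/17 0 8/17 0; 0 0 0 1]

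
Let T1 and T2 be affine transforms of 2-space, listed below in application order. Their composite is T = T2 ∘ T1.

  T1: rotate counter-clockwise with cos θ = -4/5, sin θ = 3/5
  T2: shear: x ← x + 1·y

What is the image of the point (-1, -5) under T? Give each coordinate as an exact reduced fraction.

T1 rotate counter-clockwise with cos θ = -4/5, sin θ = 3/5: (-1, -5) → (19/5, 17/5)
T2 shear: x ← x + 1·y: (19/5, 17/5) → (36/5, 17/5)

T(p) = (36/5, 17/5)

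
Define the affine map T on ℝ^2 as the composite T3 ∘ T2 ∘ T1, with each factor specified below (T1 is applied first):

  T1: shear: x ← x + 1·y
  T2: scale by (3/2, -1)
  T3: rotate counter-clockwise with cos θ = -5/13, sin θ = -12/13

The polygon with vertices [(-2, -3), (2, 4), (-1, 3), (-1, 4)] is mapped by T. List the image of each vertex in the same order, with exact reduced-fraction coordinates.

T1 shear: x ← x + 1·y: (-2, -3) → (-5, -3); (2, 4) → (6, 4); (-1, 3) → (2, 3); (-1, 4) → (3, 4)
T2 scale by (3/2, -1): (-5, -3) → (-15/2, 3); (6, 4) → (9, -4); (2, 3) → (3, -3); (3, 4) → (9/2, -4)
T3 rotate counter-clockwise with cos θ = -5/13, sin θ = -12/13: (-15/2, 3) → (147/26, 75/13); (9, -4) → (-93/13, -88/13); (3, -3) → (-51/13, -21/13); (9/2, -4) → (-141/26, -34/13)

image vertices: (147/26, 75/13), (-93/13, -88/13), (-51/13, -21/13), (-141/26, -34/13)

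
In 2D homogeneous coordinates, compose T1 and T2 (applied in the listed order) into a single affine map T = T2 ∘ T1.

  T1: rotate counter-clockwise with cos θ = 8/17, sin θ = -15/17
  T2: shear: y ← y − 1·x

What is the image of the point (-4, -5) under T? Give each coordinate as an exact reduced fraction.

T(p) = (-107/17, 127/17)

T1 rotate counter-clockwise with cos θ = 8/17, sin θ = -15/17: (-4, -5) → (-107/17, 20/17)
T2 shear: y ← y − 1·x: (-107/17, 20/17) → (-107/17, 127/17)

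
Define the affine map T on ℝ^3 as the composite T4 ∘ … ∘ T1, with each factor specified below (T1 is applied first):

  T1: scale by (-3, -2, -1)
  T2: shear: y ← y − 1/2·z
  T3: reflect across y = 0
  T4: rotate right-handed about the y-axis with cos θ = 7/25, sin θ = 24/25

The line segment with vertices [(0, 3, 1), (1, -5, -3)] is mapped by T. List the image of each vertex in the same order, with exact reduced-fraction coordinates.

image vertices: (-24/25, 11/2, -7/25), (51/25, -17/2, 93/25)

T1 scale by (-3, -2, -1): (0, 3, 1) → (0, -6, -1); (1, -5, -3) → (-3, 10, 3)
T2 shear: y ← y − 1/2·z: (0, -6, -1) → (0, -11/2, -1); (-3, 10, 3) → (-3, 17/2, 3)
T3 reflect across y = 0: (0, -11/2, -1) → (0, 11/2, -1); (-3, 17/2, 3) → (-3, -17/2, 3)
T4 rotate right-handed about the y-axis with cos θ = 7/25, sin θ = 24/25: (0, 11/2, -1) → (-24/25, 11/2, -7/25); (-3, -17/2, 3) → (51/25, -17/2, 93/25)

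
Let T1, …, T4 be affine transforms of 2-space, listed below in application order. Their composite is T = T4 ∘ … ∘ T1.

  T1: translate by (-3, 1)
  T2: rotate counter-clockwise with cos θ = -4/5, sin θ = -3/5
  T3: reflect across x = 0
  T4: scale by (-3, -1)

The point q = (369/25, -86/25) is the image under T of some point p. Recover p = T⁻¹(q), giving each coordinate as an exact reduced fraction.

T1 = [1 0 -3; 0 1 1; 0 0 1]
T2·T1 = [-4/5 3/5 3; -3/5 -4/5 1; 0 0 1]
T3·…·T1 = [4/5 -3/5 -3; -3/5 -4/5 1; 0 0 1]
T4·…·T1 = [-12/5 9/5 9; 3/5 4/5 -1; 0 0 1]
det M = -3; M⁻¹ = [-4/15 3/5 3; 1/5 4/5 -1; 0 0 1]
M⁻¹ · (369/25, -86/25)ᵀ = (-3, -4/5)ᵀ

p = (-3, -4/5)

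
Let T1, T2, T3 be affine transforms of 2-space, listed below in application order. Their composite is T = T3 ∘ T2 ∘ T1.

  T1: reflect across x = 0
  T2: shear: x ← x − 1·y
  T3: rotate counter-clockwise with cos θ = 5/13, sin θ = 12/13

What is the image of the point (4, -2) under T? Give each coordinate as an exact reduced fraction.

T(p) = (14/13, -34/13)

T1 reflect across x = 0: (4, -2) → (-4, -2)
T2 shear: x ← x − 1·y: (-4, -2) → (-2, -2)
T3 rotate counter-clockwise with cos θ = 5/13, sin θ = 12/13: (-2, -2) → (14/13, -34/13)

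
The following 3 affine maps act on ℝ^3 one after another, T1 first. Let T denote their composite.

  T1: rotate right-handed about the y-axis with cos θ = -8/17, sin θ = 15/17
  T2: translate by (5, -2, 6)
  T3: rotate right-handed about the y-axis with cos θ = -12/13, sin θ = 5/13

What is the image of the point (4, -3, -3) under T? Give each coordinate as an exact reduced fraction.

T1 rotate right-handed about the y-axis with cos θ = -8/17, sin θ = 15/17: (4, -3, -3) → (-77/17, -3, -36/17)
T2 translate by (5, -2, 6): (-77/17, -3, -36/17) → (8/17, -5, 66/17)
T3 rotate right-handed about the y-axis with cos θ = -12/13, sin θ = 5/13: (8/17, -5, 66/17) → (18/17, -5, -64/17)

T(p) = (18/17, -5, -64/17)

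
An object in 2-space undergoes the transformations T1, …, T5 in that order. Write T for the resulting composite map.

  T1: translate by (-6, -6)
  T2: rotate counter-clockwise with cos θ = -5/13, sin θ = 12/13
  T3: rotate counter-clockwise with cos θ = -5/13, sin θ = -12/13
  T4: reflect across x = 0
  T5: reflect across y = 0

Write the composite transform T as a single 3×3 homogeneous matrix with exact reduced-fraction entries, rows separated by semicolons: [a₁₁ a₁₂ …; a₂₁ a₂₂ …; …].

T1 = [1 0 -6; 0 1 -6; 0 0 1]
T2·T1 = [-5/13 -12/13 102/13; 12/13 -5/13 -42/13; 0 0 1]
T3·…·T1 = [1 0 -6; 0 1 -6; 0 0 1]
T4·…·T1 = [-1 0 6; 0 1 -6; 0 0 1]
T5·…·T1 = [-1 0 6; 0 -1 6; 0 0 1]

T = [-1 0 6; 0 -1 6; 0 0 1]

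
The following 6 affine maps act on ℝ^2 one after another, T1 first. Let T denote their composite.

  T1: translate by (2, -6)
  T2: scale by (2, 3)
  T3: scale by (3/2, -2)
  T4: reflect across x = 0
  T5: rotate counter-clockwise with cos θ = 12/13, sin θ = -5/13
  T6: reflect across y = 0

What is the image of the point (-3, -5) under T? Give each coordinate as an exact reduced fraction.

T(p) = (366/13, -777/13)

T1 translate by (2, -6): (-3, -5) → (-1, -11)
T2 scale by (2, 3): (-1, -11) → (-2, -33)
T3 scale by (3/2, -2): (-2, -33) → (-3, 66)
T4 reflect across x = 0: (-3, 66) → (3, 66)
T5 rotate counter-clockwise with cos θ = 12/13, sin θ = -5/13: (3, 66) → (366/13, 777/13)
T6 reflect across y = 0: (366/13, 777/13) → (366/13, -777/13)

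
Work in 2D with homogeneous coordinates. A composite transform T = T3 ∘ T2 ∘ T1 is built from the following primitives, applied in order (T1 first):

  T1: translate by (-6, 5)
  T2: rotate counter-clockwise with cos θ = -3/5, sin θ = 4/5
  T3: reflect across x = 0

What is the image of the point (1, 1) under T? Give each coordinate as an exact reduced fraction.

T1 translate by (-6, 5): (1, 1) → (-5, 6)
T2 rotate counter-clockwise with cos θ = -3/5, sin θ = 4/5: (-5, 6) → (-9/5, -38/5)
T3 reflect across x = 0: (-9/5, -38/5) → (9/5, -38/5)

T(p) = (9/5, -38/5)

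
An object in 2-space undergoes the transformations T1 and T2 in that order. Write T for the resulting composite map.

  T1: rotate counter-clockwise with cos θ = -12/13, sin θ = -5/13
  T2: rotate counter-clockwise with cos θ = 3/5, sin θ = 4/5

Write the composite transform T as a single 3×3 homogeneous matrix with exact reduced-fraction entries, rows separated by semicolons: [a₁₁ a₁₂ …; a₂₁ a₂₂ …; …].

T = [-16/65 63/65 0; -63/65 -16/65 0; 0 0 1]

T1 = [-12/13 5/13 0; -5/13 -12/13 0; 0 0 1]
T2·T1 = [-16/65 63/65 0; -63/65 -16/65 0; 0 0 1]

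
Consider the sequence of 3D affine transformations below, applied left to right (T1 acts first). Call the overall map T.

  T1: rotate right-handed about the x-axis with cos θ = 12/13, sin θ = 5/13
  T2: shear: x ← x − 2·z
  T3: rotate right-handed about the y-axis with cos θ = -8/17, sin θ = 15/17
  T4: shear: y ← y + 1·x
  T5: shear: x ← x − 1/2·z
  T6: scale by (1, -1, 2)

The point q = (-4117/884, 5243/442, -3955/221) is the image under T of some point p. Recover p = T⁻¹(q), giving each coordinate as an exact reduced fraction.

T1 = [1 0 0 0; 0 12/13 -5/13 0; 0 5/13 12/13 0; 0 0 0 1]
T2·T1 = [1 -10/13 -24/13 0; 0 12/13 -5/13 0; 0 5/13 12/13 0; 0 0 0 1]
T3·…·T1 = [-8/17 155/221 372/221 0; 0 12/13 -5/13 0; -15/17 110/221 264/221 0; 0 0 0 1]
T4·…·T1 = [-8/17 155/221 372/221 0; -8/17 359/221 287/221 0; -15/17 110/221 264/221 0; 0 0 0 1]
T5·…·T1 = [-1/34 100/221 240/221 0; -8/17 359/221 287/221 0; -15/17 110/221 264/221 0; 0 0 0 1]
T6·…·T1 = [-1/34 100/221 240/221 0; 8/17 -359/221 -287/221 0; -30/17 220/221 528/221 0; 0 0 0 1]
det M = -2; M⁻¹ = [22/17 0 -10/17 0; -129/221 -12/13 -209/884 0; 265/221 5/13 73/884 0; 0 0 0 1]
M⁻¹ · (-4117/884, 5243/442, -3955/221)ᵀ = (9/2, -4, -5/2)ᵀ

p = (9/2, -4, -5/2)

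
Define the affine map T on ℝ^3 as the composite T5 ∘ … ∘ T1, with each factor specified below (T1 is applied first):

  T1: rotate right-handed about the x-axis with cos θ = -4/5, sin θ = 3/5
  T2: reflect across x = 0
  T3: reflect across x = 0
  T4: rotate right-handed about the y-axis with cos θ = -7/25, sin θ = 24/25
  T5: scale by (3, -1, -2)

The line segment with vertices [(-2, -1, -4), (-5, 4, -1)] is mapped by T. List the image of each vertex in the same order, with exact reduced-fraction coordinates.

image vertices: (1146/125, -16/5, -298/125), (1677/125, 13/5, -976/125)

T1 rotate right-handed about the x-axis with cos θ = -4/5, sin θ = 3/5: (-2, -1, -4) → (-2, 16/5, 13/5); (-5, 4, -1) → (-5, -13/5, 16/5)
T2 reflect across x = 0: (-2, 16/5, 13/5) → (2, 16/5, 13/5); (-5, -13/5, 16/5) → (5, -13/5, 16/5)
T3 reflect across x = 0: (2, 16/5, 13/5) → (-2, 16/5, 13/5); (5, -13/5, 16/5) → (-5, -13/5, 16/5)
T4 rotate right-handed about the y-axis with cos θ = -7/25, sin θ = 24/25: (-2, 16/5, 13/5) → (382/125, 16/5, 149/125); (-5, -13/5, 16/5) → (559/125, -13/5, 488/125)
T5 scale by (3, -1, -2): (382/125, 16/5, 149/125) → (1146/125, -16/5, -298/125); (559/125, -13/5, 488/125) → (1677/125, 13/5, -976/125)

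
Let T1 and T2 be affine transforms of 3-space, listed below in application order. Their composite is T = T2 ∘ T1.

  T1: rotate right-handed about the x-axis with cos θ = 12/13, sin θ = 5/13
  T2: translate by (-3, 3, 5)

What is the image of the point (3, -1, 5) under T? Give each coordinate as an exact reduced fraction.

T(p) = (0, 2/13, 120/13)

T1 rotate right-handed about the x-axis with cos θ = 12/13, sin θ = 5/13: (3, -1, 5) → (3, -37/13, 55/13)
T2 translate by (-3, 3, 5): (3, -37/13, 55/13) → (0, 2/13, 120/13)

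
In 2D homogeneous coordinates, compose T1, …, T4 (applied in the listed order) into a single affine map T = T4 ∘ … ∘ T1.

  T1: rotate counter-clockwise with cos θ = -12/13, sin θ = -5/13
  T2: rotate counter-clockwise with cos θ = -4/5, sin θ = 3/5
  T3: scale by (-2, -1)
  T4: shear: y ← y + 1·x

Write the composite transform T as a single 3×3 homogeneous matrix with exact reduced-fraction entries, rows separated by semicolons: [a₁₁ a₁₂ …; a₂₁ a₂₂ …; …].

T1 = [-12/13 5/13 0; -5/13 -12/13 0; 0 0 1]
T2·T1 = [63/65 16/65 0; -16/65 63/65 0; 0 0 1]
T3·…·T1 = [-126/65 -32/65 0; 16/65 -63/65 0; 0 0 1]
T4·…·T1 = [-126/65 -32/65 0; -22/13 -19/13 0; 0 0 1]

T = [-126/65 -32/65 0; -22/13 -19/13 0; 0 0 1]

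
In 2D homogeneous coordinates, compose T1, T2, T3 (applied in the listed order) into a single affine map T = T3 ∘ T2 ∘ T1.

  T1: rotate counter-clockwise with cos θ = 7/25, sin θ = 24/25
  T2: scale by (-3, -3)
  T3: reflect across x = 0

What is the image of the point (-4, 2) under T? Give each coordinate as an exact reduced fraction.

T1 rotate counter-clockwise with cos θ = 7/25, sin θ = 24/25: (-4, 2) → (-76/25, -82/25)
T2 scale by (-3, -3): (-76/25, -82/25) → (228/25, 246/25)
T3 reflect across x = 0: (228/25, 246/25) → (-228/25, 246/25)

T(p) = (-228/25, 246/25)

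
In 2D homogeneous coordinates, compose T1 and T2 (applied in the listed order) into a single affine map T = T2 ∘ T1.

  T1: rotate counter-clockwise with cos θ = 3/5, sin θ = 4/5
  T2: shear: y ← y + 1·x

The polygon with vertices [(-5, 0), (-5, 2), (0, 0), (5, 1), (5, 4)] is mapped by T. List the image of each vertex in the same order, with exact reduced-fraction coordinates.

image vertices: (-3, -7), (-23/5, -37/5), (0, 0), (11/5, 34/5), (-1/5, 31/5)

T1 rotate counter-clockwise with cos θ = 3/5, sin θ = 4/5: (-5, 0) → (-3, -4); (-5, 2) → (-23/5, -14/5); (0, 0) → (0, 0); (5, 1) → (11/5, 23/5); (5, 4) → (-1/5, 32/5)
T2 shear: y ← y + 1·x: (-3, -4) → (-3, -7); (-23/5, -14/5) → (-23/5, -37/5); (0, 0) → (0, 0); (11/5, 23/5) → (11/5, 34/5); (-1/5, 32/5) → (-1/5, 31/5)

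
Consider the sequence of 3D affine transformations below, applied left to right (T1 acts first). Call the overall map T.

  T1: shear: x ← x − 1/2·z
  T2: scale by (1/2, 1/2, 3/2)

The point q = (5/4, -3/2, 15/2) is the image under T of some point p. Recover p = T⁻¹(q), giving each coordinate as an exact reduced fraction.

T1 = [1 0 -1/2 0; 0 1 0 0; 0 0 1 0; 0 0 0 1]
T2·T1 = [1/2 0 -1/4 0; 0 1/2 0 0; 0 0 3/2 0; 0 0 0 1]
det M = 3/8; M⁻¹ = [2 0 1/3 0; 0 2 0 0; 0 0 2/3 0; 0 0 0 1]
M⁻¹ · (5/4, -3/2, 15/2)ᵀ = (5, -3, 5)ᵀ

p = (5, -3, 5)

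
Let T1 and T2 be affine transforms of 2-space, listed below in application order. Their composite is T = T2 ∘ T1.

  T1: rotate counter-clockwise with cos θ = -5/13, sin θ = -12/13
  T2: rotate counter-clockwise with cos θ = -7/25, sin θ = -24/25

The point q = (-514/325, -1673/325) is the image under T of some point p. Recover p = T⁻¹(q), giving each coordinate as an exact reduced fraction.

T1 = [-5/13 12/13 0; -12/13 -5/13 0; 0 0 1]
T2·T1 = [-253/325 -204/325 0; 204/325 -253/325 0; 0 0 1]
det M = 1; M⁻¹ = [-253/325 204/325 0; -204/325 -253/325 0; 0 0 1]
M⁻¹ · (-514/325, -1673/325)ᵀ = (-2, 5)ᵀ

p = (-2, 5)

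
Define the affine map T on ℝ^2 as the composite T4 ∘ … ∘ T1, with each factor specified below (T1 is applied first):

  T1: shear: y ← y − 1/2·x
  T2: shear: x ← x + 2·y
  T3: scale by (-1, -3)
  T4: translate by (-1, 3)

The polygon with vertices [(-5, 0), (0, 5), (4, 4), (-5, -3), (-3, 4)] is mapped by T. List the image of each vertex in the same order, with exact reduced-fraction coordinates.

image vertices: (-1, -9/2), (-11, -12), (-9, -3), (5, 9/2), (-9, -27/2)

T1 shear: y ← y − 1/2·x: (-5, 0) → (-5, 5/2); (0, 5) → (0, 5); (4, 4) → (4, 2); (-5, -3) → (-5, -1/2); (-3, 4) → (-3, 11/2)
T2 shear: x ← x + 2·y: (-5, 5/2) → (0, 5/2); (0, 5) → (10, 5); (4, 2) → (8, 2); (-5, -1/2) → (-6, -1/2); (-3, 11/2) → (8, 11/2)
T3 scale by (-1, -3): (0, 5/2) → (0, -15/2); (10, 5) → (-10, -15); (8, 2) → (-8, -6); (-6, -1/2) → (6, 3/2); (8, 11/2) → (-8, -33/2)
T4 translate by (-1, 3): (0, -15/2) → (-1, -9/2); (-10, -15) → (-11, -12); (-8, -6) → (-9, -3); (6, 3/2) → (5, 9/2); (-8, -33/2) → (-9, -27/2)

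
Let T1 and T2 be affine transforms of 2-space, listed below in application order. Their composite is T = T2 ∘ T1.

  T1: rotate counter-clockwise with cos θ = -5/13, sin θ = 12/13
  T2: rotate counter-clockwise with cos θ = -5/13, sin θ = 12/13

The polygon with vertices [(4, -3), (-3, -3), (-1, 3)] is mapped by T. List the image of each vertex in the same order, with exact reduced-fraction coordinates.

image vertices: (-836/169, -123/169), (-3/169, 717/169), (479/169, -237/169)

T1 rotate counter-clockwise with cos θ = -5/13, sin θ = 12/13: (4, -3) → (16/13, 63/13); (-3, -3) → (51/13, -21/13); (-1, 3) → (-31/13, -27/13)
T2 rotate counter-clockwise with cos θ = -5/13, sin θ = 12/13: (16/13, 63/13) → (-836/169, -123/169); (51/13, -21/13) → (-3/169, 717/169); (-31/13, -27/13) → (479/169, -237/169)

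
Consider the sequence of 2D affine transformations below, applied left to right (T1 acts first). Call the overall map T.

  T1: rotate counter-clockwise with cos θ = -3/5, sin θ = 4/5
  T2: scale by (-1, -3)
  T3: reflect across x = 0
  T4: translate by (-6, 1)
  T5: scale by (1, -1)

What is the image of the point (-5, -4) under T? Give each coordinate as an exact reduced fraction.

T1 rotate counter-clockwise with cos θ = -3/5, sin θ = 4/5: (-5, -4) → (31/5, -8/5)
T2 scale by (-1, -3): (31/5, -8/5) → (-31/5, 24/5)
T3 reflect across x = 0: (-31/5, 24/5) → (31/5, 24/5)
T4 translate by (-6, 1): (31/5, 24/5) → (1/5, 29/5)
T5 scale by (1, -1): (1/5, 29/5) → (1/5, -29/5)

T(p) = (1/5, -29/5)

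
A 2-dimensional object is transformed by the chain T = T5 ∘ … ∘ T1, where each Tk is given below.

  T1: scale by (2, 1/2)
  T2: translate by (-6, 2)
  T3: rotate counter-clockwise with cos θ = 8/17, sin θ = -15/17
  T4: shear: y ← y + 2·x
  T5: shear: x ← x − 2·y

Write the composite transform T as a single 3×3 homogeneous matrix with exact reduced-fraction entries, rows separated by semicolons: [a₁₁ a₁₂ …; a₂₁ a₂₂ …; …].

T1 = [2 0 0; 0 1/2 0; 0 0 1]
T2·T1 = [2 0 -6; 0 1/2 2; 0 0 1]
T3·…·T1 = [16/17 15/34 -18/17; -30/17 4/17 106/17; 0 0 1]
T4·…·T1 = [16/17 15/34 -18/17; 2/17 19/17 70/17; 0 0 1]
T5·…·T1 = [12/17 -61/34 -158/17; 2/17 19/17 70/17; 0 0 1]

T = [12/17 -61/34 -158/17; 2/17 19/17 70/17; 0 0 1]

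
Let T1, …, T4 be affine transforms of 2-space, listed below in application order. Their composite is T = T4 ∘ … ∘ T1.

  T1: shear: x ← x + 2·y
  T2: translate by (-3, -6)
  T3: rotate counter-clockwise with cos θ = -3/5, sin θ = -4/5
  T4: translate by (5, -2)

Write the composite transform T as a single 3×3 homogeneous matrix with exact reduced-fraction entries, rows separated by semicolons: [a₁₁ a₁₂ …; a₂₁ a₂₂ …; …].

T1 = [1 2 0; 0 1 0; 0 0 1]
T2·T1 = [1 2 -3; 0 1 -6; 0 0 1]
T3·…·T1 = [-3/5 -2/5 -3; -4/5 -11/5 6; 0 0 1]
T4·…·T1 = [-3/5 -2/5 2; -4/5 -11/5 4; 0 0 1]

T = [-3/5 -2/5 2; -4/5 -11/5 4; 0 0 1]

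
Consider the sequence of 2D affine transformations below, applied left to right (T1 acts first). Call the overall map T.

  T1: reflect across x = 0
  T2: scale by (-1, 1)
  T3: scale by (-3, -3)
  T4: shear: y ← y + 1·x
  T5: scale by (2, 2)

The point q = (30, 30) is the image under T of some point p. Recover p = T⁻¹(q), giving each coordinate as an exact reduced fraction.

p = (-5, 0)

T1 = [-1 0 0; 0 1 0; 0 0 1]
T2·T1 = [1 0 0; 0 1 0; 0 0 1]
T3·…·T1 = [-3 0 0; 0 -3 0; 0 0 1]
T4·…·T1 = [-3 0 0; -3 -3 0; 0 0 1]
T5·…·T1 = [-6 0 0; -6 -6 0; 0 0 1]
det M = 36; M⁻¹ = [-1/6 0 0; 1/6 -1/6 0; 0 0 1]
M⁻¹ · (30, 30)ᵀ = (-5, 0)ᵀ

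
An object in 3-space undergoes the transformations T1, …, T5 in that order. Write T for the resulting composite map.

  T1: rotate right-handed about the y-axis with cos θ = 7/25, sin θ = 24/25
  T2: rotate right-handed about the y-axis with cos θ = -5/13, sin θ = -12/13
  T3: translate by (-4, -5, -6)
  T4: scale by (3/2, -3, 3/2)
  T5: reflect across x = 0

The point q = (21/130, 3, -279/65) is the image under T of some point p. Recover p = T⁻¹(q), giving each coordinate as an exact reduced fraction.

p = (5, 4, 0)

T1 = [7/25 0 24/25 0; 0 1 0 0; -24/25 0 7/25 0; 0 0 0 1]
T2·T1 = [253/325 0 -204/325 0; 0 1 0 0; 204/325 0 253/325 0; 0 0 0 1]
T3·…·T1 = [253/325 0 -204/325 -4; 0 1 0 -5; 204/325 0 253/325 -6; 0 0 0 1]
T4·…·T1 = [759/650 0 -306/325 -6; 0 -3 0 15; 306/325 0 759/650 -9; 0 0 0 1]
T5·…·T1 = [-759/650 0 306/325 6; 0 -3 0 15; 306/325 0 759/650 -9; 0 0 0 1]
det M = 27/4; M⁻¹ = [-506/975 0 136/325 172/25; 0 -1/3 0 5; 136/325 0 506/975 54/25; 0 0 0 1]
M⁻¹ · (21/130, 3, -279/65)ᵀ = (5, 4, 0)ᵀ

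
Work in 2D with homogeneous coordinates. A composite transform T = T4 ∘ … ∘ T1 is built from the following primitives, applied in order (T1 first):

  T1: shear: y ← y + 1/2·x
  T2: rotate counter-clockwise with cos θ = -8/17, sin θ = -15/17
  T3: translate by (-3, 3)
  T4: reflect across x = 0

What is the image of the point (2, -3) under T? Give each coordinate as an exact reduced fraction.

T(p) = (97/17, 37/17)

T1 shear: y ← y + 1/2·x: (2, -3) → (2, -2)
T2 rotate counter-clockwise with cos θ = -8/17, sin θ = -15/17: (2, -2) → (-46/17, -14/17)
T3 translate by (-3, 3): (-46/17, -14/17) → (-97/17, 37/17)
T4 reflect across x = 0: (-97/17, 37/17) → (97/17, 37/17)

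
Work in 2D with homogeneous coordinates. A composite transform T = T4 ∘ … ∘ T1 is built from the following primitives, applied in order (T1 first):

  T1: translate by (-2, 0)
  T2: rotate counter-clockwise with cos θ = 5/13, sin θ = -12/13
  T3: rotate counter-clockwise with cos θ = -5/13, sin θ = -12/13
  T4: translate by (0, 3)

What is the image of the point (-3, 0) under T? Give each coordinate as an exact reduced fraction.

T1 translate by (-2, 0): (-3, 0) → (-5, 0)
T2 rotate counter-clockwise with cos θ = 5/13, sin θ = -12/13: (-5, 0) → (-25/13, 60/13)
T3 rotate counter-clockwise with cos θ = -5/13, sin θ = -12/13: (-25/13, 60/13) → (5, 0)
T4 translate by (0, 3): (5, 0) → (5, 3)

T(p) = (5, 3)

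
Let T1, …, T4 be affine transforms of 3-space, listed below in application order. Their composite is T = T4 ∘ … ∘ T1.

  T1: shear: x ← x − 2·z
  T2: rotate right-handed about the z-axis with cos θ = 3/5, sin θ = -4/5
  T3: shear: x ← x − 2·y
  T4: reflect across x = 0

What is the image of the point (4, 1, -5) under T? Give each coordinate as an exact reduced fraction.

T(p) = (-152/5, -53/5, -5)

T1 shear: x ← x − 2·z: (4, 1, -5) → (14, 1, -5)
T2 rotate right-handed about the z-axis with cos θ = 3/5, sin θ = -4/5: (14, 1, -5) → (46/5, -53/5, -5)
T3 shear: x ← x − 2·y: (46/5, -53/5, -5) → (152/5, -53/5, -5)
T4 reflect across x = 0: (152/5, -53/5, -5) → (-152/5, -53/5, -5)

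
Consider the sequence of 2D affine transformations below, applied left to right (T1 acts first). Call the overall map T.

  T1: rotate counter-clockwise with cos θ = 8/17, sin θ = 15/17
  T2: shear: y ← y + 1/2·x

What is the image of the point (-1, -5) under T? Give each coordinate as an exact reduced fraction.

T(p) = (67/17, -43/34)

T1 rotate counter-clockwise with cos θ = 8/17, sin θ = 15/17: (-1, -5) → (67/17, -55/17)
T2 shear: y ← y + 1/2·x: (67/17, -55/17) → (67/17, -43/34)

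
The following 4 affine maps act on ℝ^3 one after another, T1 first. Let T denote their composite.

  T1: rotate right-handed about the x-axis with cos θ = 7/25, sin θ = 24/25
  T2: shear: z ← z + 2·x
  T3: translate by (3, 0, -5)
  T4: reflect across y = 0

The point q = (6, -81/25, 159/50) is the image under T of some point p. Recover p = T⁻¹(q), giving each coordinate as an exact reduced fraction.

T1 = [1 0 0 0; 0 7/25 -24/25 0; 0 24/25 7/25 0; 0 0 0 1]
T2·T1 = [1 0 0 0; 0 7/25 -24/25 0; 2 24/25 7/25 0; 0 0 0 1]
T3·…·T1 = [1 0 0 3; 0 7/25 -24/25 0; 2 24/25 7/25 -5; 0 0 0 1]
T4·…·T1 = [1 0 0 3; 0 -7/25 24/25 0; 2 24/25 7/25 -5; 0 0 0 1]
det M = -1; M⁻¹ = [1 0 0 -3; -48/25 -7/25 24/25 264/25; -14/25 24/25 7/25 77/25; 0 0 0 1]
M⁻¹ · (6, -81/25, 159/50)ᵀ = (3, 3, -5/2)ᵀ

p = (3, 3, -5/2)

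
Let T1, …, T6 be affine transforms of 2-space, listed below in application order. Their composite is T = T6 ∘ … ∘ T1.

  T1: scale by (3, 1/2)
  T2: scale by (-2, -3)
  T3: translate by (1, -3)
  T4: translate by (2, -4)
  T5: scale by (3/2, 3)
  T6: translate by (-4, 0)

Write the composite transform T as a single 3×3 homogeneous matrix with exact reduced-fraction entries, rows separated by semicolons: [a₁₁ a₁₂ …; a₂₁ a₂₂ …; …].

T1 = [3 0 0; 0 1/2 0; 0 0 1]
T2·T1 = [-6 0 0; 0 -3/2 0; 0 0 1]
T3·…·T1 = [-6 0 1; 0 -3/2 -3; 0 0 1]
T4·…·T1 = [-6 0 3; 0 -3/2 -7; 0 0 1]
T5·…·T1 = [-9 0 9/2; 0 -9/2 -21; 0 0 1]
T6·…·T1 = [-9 0 1/2; 0 -9/2 -21; 0 0 1]

T = [-9 0 1/2; 0 -9/2 -21; 0 0 1]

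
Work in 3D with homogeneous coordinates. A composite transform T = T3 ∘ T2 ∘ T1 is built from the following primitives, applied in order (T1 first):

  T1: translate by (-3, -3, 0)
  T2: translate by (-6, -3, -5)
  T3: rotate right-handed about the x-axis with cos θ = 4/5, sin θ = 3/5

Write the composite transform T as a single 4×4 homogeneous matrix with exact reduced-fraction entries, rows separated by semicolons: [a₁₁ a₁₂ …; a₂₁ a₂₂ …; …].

T1 = [1 0 0 -3; 0 1 0 -3; 0 0 1 0; 0 0 0 1]
T2·T1 = [1 0 0 -9; 0 1 0 -6; 0 0 1 -5; 0 0 0 1]
T3·…·T1 = [1 0 0 -9; 0 4/5 -3/5 -9/5; 0 3/5 4/5 -38/5; 0 0 0 1]

T = [1 0 0 -9; 0 4/5 -3/5 -9/5; 0 3/5 4/5 -38/5; 0 0 0 1]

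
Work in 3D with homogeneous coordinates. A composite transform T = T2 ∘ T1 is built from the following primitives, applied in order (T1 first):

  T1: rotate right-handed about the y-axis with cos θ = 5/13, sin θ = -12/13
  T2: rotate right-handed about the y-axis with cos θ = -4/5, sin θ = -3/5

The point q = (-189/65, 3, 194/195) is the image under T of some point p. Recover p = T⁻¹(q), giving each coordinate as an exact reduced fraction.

p = (2, 3, -7/3)

T1 = [5/13 0 -12/13 0; 0 1 0 0; 12/13 0 5/13 0; 0 0 0 1]
T2·T1 = [-56/65 0 33/65 0; 0 1 0 0; -33/65 0 -56/65 0; 0 0 0 1]
det M = 1; M⁻¹ = [-56/65 0 -33/65 0; 0 1 0 0; 33/65 0 -56/65 0; 0 0 0 1]
M⁻¹ · (-189/65, 3, 194/195)ᵀ = (2, 3, -7/3)ᵀ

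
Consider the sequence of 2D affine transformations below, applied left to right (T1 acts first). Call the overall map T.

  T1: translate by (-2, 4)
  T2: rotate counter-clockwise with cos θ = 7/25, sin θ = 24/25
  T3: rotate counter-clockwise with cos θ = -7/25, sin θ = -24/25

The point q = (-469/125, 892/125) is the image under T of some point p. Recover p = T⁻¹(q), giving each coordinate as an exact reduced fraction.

T1 = [1 0 -2; 0 1 4; 0 0 1]
T2·T1 = [7/25 -24/25 -22/5; 24/25 7/25 -4/5; 0 0 1]
T3·…·T1 = [527/625 336/625 58/125; -336/625 527/625 556/125; 0 0 1]
det M = 1; M⁻¹ = [527/625 -336/625 2; 336/625 527/625 -4; 0 0 1]
M⁻¹ · (-469/125, 892/125)ᵀ = (-5, 0)ᵀ

p = (-5, 0)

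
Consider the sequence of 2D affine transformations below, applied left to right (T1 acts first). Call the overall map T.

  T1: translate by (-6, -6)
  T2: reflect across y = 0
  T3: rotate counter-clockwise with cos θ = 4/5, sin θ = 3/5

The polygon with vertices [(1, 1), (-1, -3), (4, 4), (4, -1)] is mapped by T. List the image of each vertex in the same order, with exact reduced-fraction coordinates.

T1 translate by (-6, -6): (1, 1) → (-5, -5); (-1, -3) → (-7, -9); (4, 4) → (-2, -2); (4, -1) → (-2, -7)
T2 reflect across y = 0: (-5, -5) → (-5, 5); (-7, -9) → (-7, 9); (-2, -2) → (-2, 2); (-2, -7) → (-2, 7)
T3 rotate counter-clockwise with cos θ = 4/5, sin θ = 3/5: (-5, 5) → (-7, 1); (-7, 9) → (-11, 3); (-2, 2) → (-14/5, 2/5); (-2, 7) → (-29/5, 22/5)

image vertices: (-7, 1), (-11, 3), (-14/5, 2/5), (-29/5, 22/5)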